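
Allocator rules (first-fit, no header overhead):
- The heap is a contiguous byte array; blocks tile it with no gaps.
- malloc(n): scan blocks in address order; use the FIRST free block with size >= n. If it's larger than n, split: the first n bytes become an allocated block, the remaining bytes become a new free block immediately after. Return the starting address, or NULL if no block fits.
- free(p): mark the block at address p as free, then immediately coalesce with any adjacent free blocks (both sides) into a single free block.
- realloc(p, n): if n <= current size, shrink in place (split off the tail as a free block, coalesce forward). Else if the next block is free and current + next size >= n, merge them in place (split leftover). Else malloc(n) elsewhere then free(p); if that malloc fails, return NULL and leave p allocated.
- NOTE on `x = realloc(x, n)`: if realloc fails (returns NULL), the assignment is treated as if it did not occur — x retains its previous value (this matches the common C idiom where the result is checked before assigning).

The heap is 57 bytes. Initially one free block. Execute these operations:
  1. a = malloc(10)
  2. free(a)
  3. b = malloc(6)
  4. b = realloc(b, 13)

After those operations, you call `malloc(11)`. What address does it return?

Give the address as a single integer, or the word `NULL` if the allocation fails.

Op 1: a = malloc(10) -> a = 0; heap: [0-9 ALLOC][10-56 FREE]
Op 2: free(a) -> (freed a); heap: [0-56 FREE]
Op 3: b = malloc(6) -> b = 0; heap: [0-5 ALLOC][6-56 FREE]
Op 4: b = realloc(b, 13) -> b = 0; heap: [0-12 ALLOC][13-56 FREE]
malloc(11): first-fit scan over [0-12 ALLOC][13-56 FREE] -> 13

Answer: 13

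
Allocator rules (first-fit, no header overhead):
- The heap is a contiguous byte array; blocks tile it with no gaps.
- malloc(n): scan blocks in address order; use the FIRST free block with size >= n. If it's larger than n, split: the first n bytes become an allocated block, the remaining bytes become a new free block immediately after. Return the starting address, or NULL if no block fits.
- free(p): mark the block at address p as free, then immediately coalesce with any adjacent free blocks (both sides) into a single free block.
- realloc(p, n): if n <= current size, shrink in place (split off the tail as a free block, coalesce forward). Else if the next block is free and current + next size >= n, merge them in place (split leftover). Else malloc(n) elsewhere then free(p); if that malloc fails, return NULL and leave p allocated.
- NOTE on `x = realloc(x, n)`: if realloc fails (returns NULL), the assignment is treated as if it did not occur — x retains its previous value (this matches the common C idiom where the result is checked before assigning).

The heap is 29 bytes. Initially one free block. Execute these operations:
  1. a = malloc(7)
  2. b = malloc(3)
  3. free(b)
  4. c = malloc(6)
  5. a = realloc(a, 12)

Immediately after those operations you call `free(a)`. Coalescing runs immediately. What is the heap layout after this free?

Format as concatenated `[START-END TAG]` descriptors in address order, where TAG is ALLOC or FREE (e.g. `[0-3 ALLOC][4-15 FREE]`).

Op 1: a = malloc(7) -> a = 0; heap: [0-6 ALLOC][7-28 FREE]
Op 2: b = malloc(3) -> b = 7; heap: [0-6 ALLOC][7-9 ALLOC][10-28 FREE]
Op 3: free(b) -> (freed b); heap: [0-6 ALLOC][7-28 FREE]
Op 4: c = malloc(6) -> c = 7; heap: [0-6 ALLOC][7-12 ALLOC][13-28 FREE]
Op 5: a = realloc(a, 12) -> a = 13; heap: [0-6 FREE][7-12 ALLOC][13-24 ALLOC][25-28 FREE]
free(a): a = 13 -> block [13-24 ALLOC]; mark free, coalesce with adjacent free neighbors -> [0-6 FREE][7-12 ALLOC][13-28 FREE]

Answer: [0-6 FREE][7-12 ALLOC][13-28 FREE]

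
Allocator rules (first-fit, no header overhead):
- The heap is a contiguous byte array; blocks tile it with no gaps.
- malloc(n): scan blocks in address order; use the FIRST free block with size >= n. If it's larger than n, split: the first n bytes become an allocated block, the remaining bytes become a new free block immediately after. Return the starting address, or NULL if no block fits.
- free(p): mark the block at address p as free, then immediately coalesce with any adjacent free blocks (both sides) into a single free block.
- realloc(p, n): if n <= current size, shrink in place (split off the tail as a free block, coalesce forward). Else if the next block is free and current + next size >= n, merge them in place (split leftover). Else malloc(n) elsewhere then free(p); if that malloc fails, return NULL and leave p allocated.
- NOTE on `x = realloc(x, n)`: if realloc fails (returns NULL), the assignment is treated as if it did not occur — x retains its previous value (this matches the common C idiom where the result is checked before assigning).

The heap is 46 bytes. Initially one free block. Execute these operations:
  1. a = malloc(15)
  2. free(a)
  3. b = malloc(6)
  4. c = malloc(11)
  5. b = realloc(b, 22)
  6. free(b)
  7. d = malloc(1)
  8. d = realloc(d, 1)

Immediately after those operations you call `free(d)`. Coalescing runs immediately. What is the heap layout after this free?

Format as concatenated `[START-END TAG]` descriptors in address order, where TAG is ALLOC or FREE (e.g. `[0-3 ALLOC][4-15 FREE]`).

Answer: [0-5 FREE][6-16 ALLOC][17-45 FREE]

Derivation:
Op 1: a = malloc(15) -> a = 0; heap: [0-14 ALLOC][15-45 FREE]
Op 2: free(a) -> (freed a); heap: [0-45 FREE]
Op 3: b = malloc(6) -> b = 0; heap: [0-5 ALLOC][6-45 FREE]
Op 4: c = malloc(11) -> c = 6; heap: [0-5 ALLOC][6-16 ALLOC][17-45 FREE]
Op 5: b = realloc(b, 22) -> b = 17; heap: [0-5 FREE][6-16 ALLOC][17-38 ALLOC][39-45 FREE]
Op 6: free(b) -> (freed b); heap: [0-5 FREE][6-16 ALLOC][17-45 FREE]
Op 7: d = malloc(1) -> d = 0; heap: [0-0 ALLOC][1-5 FREE][6-16 ALLOC][17-45 FREE]
Op 8: d = realloc(d, 1) -> d = 0; heap: [0-0 ALLOC][1-5 FREE][6-16 ALLOC][17-45 FREE]
free(d): d = 0 -> block [0-0 ALLOC]; mark free, coalesce with adjacent free neighbors -> [0-5 FREE][6-16 ALLOC][17-45 FREE]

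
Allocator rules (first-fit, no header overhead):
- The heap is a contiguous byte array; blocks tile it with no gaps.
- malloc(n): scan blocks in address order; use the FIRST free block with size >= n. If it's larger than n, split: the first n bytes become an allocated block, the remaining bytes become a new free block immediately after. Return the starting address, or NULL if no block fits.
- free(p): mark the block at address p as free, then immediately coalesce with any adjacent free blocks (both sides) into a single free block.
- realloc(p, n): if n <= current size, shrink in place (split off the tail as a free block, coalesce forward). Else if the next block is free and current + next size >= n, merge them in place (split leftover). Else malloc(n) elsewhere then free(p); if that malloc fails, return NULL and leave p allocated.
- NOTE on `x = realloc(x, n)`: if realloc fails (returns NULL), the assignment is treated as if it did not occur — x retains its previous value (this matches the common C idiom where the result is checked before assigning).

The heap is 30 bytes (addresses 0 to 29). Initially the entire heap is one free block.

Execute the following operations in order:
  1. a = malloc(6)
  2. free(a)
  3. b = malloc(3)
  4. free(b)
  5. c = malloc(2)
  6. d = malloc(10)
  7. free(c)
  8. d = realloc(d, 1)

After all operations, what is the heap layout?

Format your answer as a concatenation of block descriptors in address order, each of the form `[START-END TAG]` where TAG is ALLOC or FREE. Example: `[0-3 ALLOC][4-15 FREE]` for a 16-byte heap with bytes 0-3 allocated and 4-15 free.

Op 1: a = malloc(6) -> a = 0; heap: [0-5 ALLOC][6-29 FREE]
Op 2: free(a) -> (freed a); heap: [0-29 FREE]
Op 3: b = malloc(3) -> b = 0; heap: [0-2 ALLOC][3-29 FREE]
Op 4: free(b) -> (freed b); heap: [0-29 FREE]
Op 5: c = malloc(2) -> c = 0; heap: [0-1 ALLOC][2-29 FREE]
Op 6: d = malloc(10) -> d = 2; heap: [0-1 ALLOC][2-11 ALLOC][12-29 FREE]
Op 7: free(c) -> (freed c); heap: [0-1 FREE][2-11 ALLOC][12-29 FREE]
Op 8: d = realloc(d, 1) -> d = 2; heap: [0-1 FREE][2-2 ALLOC][3-29 FREE]

Answer: [0-1 FREE][2-2 ALLOC][3-29 FREE]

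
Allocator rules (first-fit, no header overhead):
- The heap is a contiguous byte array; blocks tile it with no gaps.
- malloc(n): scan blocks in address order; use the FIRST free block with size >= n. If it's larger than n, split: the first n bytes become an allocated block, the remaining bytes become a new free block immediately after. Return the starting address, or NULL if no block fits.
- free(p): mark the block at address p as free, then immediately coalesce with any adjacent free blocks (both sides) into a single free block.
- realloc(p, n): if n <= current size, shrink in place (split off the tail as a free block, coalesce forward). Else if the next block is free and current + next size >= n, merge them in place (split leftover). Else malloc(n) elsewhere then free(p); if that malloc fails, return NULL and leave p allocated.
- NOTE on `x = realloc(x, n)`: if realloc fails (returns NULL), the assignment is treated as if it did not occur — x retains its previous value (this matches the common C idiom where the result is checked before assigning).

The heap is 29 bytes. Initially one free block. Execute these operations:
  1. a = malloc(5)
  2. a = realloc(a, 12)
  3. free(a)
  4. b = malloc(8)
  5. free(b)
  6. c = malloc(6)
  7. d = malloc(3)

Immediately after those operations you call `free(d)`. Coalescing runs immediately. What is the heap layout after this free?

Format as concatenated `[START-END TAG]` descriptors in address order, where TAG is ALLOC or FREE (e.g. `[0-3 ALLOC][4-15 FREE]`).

Answer: [0-5 ALLOC][6-28 FREE]

Derivation:
Op 1: a = malloc(5) -> a = 0; heap: [0-4 ALLOC][5-28 FREE]
Op 2: a = realloc(a, 12) -> a = 0; heap: [0-11 ALLOC][12-28 FREE]
Op 3: free(a) -> (freed a); heap: [0-28 FREE]
Op 4: b = malloc(8) -> b = 0; heap: [0-7 ALLOC][8-28 FREE]
Op 5: free(b) -> (freed b); heap: [0-28 FREE]
Op 6: c = malloc(6) -> c = 0; heap: [0-5 ALLOC][6-28 FREE]
Op 7: d = malloc(3) -> d = 6; heap: [0-5 ALLOC][6-8 ALLOC][9-28 FREE]
free(d): d = 6 -> block [6-8 ALLOC]; mark free, coalesce with adjacent free neighbors -> [0-5 ALLOC][6-28 FREE]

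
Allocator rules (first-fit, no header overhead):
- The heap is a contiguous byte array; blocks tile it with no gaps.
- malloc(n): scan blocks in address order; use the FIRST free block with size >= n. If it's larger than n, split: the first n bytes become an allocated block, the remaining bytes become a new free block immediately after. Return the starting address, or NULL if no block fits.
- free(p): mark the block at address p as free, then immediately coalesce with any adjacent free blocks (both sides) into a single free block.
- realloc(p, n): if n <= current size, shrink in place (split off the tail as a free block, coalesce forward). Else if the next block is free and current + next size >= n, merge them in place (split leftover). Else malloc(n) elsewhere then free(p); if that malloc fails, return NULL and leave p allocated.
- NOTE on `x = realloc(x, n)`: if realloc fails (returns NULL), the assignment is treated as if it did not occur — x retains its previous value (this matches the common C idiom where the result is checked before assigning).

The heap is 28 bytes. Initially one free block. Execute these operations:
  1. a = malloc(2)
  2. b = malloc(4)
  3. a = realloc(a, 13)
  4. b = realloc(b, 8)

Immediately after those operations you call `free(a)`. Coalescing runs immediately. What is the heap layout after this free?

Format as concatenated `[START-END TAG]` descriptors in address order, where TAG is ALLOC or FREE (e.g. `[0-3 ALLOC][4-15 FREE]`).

Op 1: a = malloc(2) -> a = 0; heap: [0-1 ALLOC][2-27 FREE]
Op 2: b = malloc(4) -> b = 2; heap: [0-1 ALLOC][2-5 ALLOC][6-27 FREE]
Op 3: a = realloc(a, 13) -> a = 6; heap: [0-1 FREE][2-5 ALLOC][6-18 ALLOC][19-27 FREE]
Op 4: b = realloc(b, 8) -> b = 19; heap: [0-5 FREE][6-18 ALLOC][19-26 ALLOC][27-27 FREE]
free(a): a = 6 -> block [6-18 ALLOC]; mark free, coalesce with adjacent free neighbors -> [0-18 FREE][19-26 ALLOC][27-27 FREE]

Answer: [0-18 FREE][19-26 ALLOC][27-27 FREE]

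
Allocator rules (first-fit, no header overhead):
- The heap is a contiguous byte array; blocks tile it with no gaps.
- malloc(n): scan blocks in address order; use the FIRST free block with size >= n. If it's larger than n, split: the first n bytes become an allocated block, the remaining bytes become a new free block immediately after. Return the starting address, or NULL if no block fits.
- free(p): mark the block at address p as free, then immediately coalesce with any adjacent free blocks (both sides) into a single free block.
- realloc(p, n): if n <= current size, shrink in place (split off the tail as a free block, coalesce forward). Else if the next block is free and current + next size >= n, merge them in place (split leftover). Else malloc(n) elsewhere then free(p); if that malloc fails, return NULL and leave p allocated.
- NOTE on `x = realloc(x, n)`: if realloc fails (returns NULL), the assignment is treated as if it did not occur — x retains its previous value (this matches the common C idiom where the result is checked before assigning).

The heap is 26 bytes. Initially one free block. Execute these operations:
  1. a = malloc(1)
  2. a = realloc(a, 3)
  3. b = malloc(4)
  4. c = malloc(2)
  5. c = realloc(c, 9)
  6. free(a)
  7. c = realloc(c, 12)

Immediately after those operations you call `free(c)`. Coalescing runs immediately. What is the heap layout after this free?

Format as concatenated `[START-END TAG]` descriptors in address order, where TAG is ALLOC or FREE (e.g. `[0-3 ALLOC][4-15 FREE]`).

Answer: [0-2 FREE][3-6 ALLOC][7-25 FREE]

Derivation:
Op 1: a = malloc(1) -> a = 0; heap: [0-0 ALLOC][1-25 FREE]
Op 2: a = realloc(a, 3) -> a = 0; heap: [0-2 ALLOC][3-25 FREE]
Op 3: b = malloc(4) -> b = 3; heap: [0-2 ALLOC][3-6 ALLOC][7-25 FREE]
Op 4: c = malloc(2) -> c = 7; heap: [0-2 ALLOC][3-6 ALLOC][7-8 ALLOC][9-25 FREE]
Op 5: c = realloc(c, 9) -> c = 7; heap: [0-2 ALLOC][3-6 ALLOC][7-15 ALLOC][16-25 FREE]
Op 6: free(a) -> (freed a); heap: [0-2 FREE][3-6 ALLOC][7-15 ALLOC][16-25 FREE]
Op 7: c = realloc(c, 12) -> c = 7; heap: [0-2 FREE][3-6 ALLOC][7-18 ALLOC][19-25 FREE]
free(c): c = 7 -> block [7-18 ALLOC]; mark free, coalesce with adjacent free neighbors -> [0-2 FREE][3-6 ALLOC][7-25 FREE]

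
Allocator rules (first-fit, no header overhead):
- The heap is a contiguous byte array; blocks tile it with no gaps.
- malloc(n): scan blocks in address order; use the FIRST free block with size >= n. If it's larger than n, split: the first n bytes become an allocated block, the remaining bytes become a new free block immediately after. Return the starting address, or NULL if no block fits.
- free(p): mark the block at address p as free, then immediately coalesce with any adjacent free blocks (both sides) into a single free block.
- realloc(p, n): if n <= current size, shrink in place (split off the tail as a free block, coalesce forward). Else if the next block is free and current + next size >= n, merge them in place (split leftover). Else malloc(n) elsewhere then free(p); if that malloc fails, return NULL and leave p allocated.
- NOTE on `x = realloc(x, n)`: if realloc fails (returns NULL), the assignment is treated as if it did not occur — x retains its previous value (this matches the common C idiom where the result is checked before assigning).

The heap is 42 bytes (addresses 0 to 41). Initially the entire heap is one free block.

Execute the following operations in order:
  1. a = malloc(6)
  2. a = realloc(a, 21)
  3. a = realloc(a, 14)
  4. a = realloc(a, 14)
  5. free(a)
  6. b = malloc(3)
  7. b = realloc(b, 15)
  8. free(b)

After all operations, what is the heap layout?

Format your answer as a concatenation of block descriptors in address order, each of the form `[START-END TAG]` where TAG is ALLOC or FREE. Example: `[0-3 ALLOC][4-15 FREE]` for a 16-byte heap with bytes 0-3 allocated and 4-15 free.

Answer: [0-41 FREE]

Derivation:
Op 1: a = malloc(6) -> a = 0; heap: [0-5 ALLOC][6-41 FREE]
Op 2: a = realloc(a, 21) -> a = 0; heap: [0-20 ALLOC][21-41 FREE]
Op 3: a = realloc(a, 14) -> a = 0; heap: [0-13 ALLOC][14-41 FREE]
Op 4: a = realloc(a, 14) -> a = 0; heap: [0-13 ALLOC][14-41 FREE]
Op 5: free(a) -> (freed a); heap: [0-41 FREE]
Op 6: b = malloc(3) -> b = 0; heap: [0-2 ALLOC][3-41 FREE]
Op 7: b = realloc(b, 15) -> b = 0; heap: [0-14 ALLOC][15-41 FREE]
Op 8: free(b) -> (freed b); heap: [0-41 FREE]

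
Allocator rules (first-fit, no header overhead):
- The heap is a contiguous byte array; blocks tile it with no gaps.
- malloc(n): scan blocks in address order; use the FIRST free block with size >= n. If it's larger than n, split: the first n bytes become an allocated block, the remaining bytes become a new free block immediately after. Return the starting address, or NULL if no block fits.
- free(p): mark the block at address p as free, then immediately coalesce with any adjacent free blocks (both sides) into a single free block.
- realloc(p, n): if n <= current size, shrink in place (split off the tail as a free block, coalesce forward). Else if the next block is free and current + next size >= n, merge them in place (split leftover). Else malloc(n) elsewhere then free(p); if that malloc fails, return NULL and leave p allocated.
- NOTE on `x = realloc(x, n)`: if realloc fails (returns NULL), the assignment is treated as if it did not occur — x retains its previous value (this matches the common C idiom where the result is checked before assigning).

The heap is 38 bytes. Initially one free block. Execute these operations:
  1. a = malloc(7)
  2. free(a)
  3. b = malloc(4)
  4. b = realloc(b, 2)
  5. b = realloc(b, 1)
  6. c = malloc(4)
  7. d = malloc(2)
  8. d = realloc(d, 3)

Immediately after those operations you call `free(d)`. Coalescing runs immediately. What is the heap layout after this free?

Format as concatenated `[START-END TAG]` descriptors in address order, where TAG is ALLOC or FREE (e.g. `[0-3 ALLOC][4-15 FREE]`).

Op 1: a = malloc(7) -> a = 0; heap: [0-6 ALLOC][7-37 FREE]
Op 2: free(a) -> (freed a); heap: [0-37 FREE]
Op 3: b = malloc(4) -> b = 0; heap: [0-3 ALLOC][4-37 FREE]
Op 4: b = realloc(b, 2) -> b = 0; heap: [0-1 ALLOC][2-37 FREE]
Op 5: b = realloc(b, 1) -> b = 0; heap: [0-0 ALLOC][1-37 FREE]
Op 6: c = malloc(4) -> c = 1; heap: [0-0 ALLOC][1-4 ALLOC][5-37 FREE]
Op 7: d = malloc(2) -> d = 5; heap: [0-0 ALLOC][1-4 ALLOC][5-6 ALLOC][7-37 FREE]
Op 8: d = realloc(d, 3) -> d = 5; heap: [0-0 ALLOC][1-4 ALLOC][5-7 ALLOC][8-37 FREE]
free(d): d = 5 -> block [5-7 ALLOC]; mark free, coalesce with adjacent free neighbors -> [0-0 ALLOC][1-4 ALLOC][5-37 FREE]

Answer: [0-0 ALLOC][1-4 ALLOC][5-37 FREE]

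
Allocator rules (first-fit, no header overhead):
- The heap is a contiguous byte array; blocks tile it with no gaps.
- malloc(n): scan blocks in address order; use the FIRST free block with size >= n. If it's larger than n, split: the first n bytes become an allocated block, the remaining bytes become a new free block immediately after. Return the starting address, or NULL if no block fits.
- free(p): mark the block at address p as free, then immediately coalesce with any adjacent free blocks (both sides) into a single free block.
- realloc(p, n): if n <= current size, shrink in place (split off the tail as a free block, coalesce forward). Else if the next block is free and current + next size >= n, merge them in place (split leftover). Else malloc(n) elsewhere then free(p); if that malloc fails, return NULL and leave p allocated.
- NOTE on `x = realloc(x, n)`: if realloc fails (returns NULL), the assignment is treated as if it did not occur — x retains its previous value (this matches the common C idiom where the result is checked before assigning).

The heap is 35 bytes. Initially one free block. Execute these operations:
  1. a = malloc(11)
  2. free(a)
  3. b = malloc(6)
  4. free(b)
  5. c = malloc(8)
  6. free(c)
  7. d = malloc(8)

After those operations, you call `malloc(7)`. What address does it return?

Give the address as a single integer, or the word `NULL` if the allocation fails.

Answer: 8

Derivation:
Op 1: a = malloc(11) -> a = 0; heap: [0-10 ALLOC][11-34 FREE]
Op 2: free(a) -> (freed a); heap: [0-34 FREE]
Op 3: b = malloc(6) -> b = 0; heap: [0-5 ALLOC][6-34 FREE]
Op 4: free(b) -> (freed b); heap: [0-34 FREE]
Op 5: c = malloc(8) -> c = 0; heap: [0-7 ALLOC][8-34 FREE]
Op 6: free(c) -> (freed c); heap: [0-34 FREE]
Op 7: d = malloc(8) -> d = 0; heap: [0-7 ALLOC][8-34 FREE]
malloc(7): first-fit scan over [0-7 ALLOC][8-34 FREE] -> 8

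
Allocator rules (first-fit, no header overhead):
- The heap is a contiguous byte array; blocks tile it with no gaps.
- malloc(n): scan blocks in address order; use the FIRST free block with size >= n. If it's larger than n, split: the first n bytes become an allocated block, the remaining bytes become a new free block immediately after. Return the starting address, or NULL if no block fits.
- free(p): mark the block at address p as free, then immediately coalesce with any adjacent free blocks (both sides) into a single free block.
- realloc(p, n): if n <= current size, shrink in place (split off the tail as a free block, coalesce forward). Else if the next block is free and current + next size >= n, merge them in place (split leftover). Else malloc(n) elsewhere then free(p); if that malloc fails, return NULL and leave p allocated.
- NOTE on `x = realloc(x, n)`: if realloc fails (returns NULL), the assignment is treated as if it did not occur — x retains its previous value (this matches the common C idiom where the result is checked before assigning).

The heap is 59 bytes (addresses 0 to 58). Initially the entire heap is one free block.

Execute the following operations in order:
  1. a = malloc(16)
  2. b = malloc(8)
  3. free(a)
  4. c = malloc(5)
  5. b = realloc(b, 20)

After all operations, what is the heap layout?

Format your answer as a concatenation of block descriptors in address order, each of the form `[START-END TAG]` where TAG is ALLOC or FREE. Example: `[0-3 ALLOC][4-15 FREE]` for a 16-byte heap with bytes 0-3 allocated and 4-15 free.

Op 1: a = malloc(16) -> a = 0; heap: [0-15 ALLOC][16-58 FREE]
Op 2: b = malloc(8) -> b = 16; heap: [0-15 ALLOC][16-23 ALLOC][24-58 FREE]
Op 3: free(a) -> (freed a); heap: [0-15 FREE][16-23 ALLOC][24-58 FREE]
Op 4: c = malloc(5) -> c = 0; heap: [0-4 ALLOC][5-15 FREE][16-23 ALLOC][24-58 FREE]
Op 5: b = realloc(b, 20) -> b = 16; heap: [0-4 ALLOC][5-15 FREE][16-35 ALLOC][36-58 FREE]

Answer: [0-4 ALLOC][5-15 FREE][16-35 ALLOC][36-58 FREE]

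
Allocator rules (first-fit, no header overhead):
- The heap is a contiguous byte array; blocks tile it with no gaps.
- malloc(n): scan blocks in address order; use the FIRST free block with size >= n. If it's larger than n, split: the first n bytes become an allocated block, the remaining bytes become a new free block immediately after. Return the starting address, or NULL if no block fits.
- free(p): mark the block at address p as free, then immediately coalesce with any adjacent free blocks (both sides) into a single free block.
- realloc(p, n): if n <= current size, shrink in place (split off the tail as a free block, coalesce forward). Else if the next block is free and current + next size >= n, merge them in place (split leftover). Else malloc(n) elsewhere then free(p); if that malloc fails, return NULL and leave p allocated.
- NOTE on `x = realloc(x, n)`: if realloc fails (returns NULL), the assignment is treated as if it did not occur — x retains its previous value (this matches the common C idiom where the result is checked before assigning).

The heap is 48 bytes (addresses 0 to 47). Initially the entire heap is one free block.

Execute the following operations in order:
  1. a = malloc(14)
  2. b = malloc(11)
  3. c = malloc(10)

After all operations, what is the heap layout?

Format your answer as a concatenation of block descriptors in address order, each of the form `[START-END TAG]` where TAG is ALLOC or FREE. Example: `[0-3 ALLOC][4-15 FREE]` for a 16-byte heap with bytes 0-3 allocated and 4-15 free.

Op 1: a = malloc(14) -> a = 0; heap: [0-13 ALLOC][14-47 FREE]
Op 2: b = malloc(11) -> b = 14; heap: [0-13 ALLOC][14-24 ALLOC][25-47 FREE]
Op 3: c = malloc(10) -> c = 25; heap: [0-13 ALLOC][14-24 ALLOC][25-34 ALLOC][35-47 FREE]

Answer: [0-13 ALLOC][14-24 ALLOC][25-34 ALLOC][35-47 FREE]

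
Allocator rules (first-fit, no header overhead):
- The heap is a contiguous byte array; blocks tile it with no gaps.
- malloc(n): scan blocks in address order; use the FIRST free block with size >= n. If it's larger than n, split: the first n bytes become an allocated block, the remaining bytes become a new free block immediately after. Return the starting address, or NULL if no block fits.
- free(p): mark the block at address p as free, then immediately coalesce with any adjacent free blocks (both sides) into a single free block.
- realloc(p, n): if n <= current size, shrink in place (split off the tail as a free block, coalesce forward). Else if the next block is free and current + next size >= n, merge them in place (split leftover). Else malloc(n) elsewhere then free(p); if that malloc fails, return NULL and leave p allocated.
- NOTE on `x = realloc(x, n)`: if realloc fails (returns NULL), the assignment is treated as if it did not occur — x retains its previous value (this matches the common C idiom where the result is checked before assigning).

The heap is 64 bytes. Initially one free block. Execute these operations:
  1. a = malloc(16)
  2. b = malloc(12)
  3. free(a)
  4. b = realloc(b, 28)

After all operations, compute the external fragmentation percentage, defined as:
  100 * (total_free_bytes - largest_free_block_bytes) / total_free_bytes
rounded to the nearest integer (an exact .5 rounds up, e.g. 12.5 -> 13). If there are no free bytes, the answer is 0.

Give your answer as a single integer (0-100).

Answer: 44

Derivation:
Op 1: a = malloc(16) -> a = 0; heap: [0-15 ALLOC][16-63 FREE]
Op 2: b = malloc(12) -> b = 16; heap: [0-15 ALLOC][16-27 ALLOC][28-63 FREE]
Op 3: free(a) -> (freed a); heap: [0-15 FREE][16-27 ALLOC][28-63 FREE]
Op 4: b = realloc(b, 28) -> b = 16; heap: [0-15 FREE][16-43 ALLOC][44-63 FREE]
Free blocks: [16 20] total_free=36 largest=20 -> 100*(36-20)/36 = 1600/36 ≈ 44.444 -> rounds to 44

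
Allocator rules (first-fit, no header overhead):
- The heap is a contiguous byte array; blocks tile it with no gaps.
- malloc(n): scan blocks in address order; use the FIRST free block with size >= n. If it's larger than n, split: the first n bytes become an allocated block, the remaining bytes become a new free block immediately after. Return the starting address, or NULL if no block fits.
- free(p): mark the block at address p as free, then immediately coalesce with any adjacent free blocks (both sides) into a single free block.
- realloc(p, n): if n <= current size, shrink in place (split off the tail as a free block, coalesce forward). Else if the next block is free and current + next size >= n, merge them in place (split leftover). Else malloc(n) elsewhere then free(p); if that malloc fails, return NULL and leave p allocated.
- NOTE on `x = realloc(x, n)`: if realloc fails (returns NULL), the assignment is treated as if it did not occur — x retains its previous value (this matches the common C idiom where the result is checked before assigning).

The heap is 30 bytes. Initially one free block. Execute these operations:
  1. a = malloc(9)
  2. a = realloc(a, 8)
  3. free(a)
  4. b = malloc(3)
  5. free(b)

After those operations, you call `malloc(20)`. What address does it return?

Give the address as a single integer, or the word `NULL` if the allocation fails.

Op 1: a = malloc(9) -> a = 0; heap: [0-8 ALLOC][9-29 FREE]
Op 2: a = realloc(a, 8) -> a = 0; heap: [0-7 ALLOC][8-29 FREE]
Op 3: free(a) -> (freed a); heap: [0-29 FREE]
Op 4: b = malloc(3) -> b = 0; heap: [0-2 ALLOC][3-29 FREE]
Op 5: free(b) -> (freed b); heap: [0-29 FREE]
malloc(20): first-fit scan over [0-29 FREE] -> 0

Answer: 0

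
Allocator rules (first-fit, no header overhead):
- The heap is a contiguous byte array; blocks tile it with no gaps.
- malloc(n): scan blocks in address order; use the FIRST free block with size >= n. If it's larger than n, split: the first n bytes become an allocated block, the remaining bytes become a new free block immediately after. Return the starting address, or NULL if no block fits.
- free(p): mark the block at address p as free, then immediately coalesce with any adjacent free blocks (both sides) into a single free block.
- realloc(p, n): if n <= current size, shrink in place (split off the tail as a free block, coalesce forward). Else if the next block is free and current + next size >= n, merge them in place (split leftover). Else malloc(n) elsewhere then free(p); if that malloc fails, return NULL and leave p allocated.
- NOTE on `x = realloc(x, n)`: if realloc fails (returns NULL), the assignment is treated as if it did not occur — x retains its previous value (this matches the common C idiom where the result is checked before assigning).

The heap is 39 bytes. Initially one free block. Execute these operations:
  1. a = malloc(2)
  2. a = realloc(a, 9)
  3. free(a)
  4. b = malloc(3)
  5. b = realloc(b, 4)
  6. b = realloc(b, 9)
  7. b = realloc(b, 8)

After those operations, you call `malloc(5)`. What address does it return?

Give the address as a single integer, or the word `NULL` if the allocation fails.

Op 1: a = malloc(2) -> a = 0; heap: [0-1 ALLOC][2-38 FREE]
Op 2: a = realloc(a, 9) -> a = 0; heap: [0-8 ALLOC][9-38 FREE]
Op 3: free(a) -> (freed a); heap: [0-38 FREE]
Op 4: b = malloc(3) -> b = 0; heap: [0-2 ALLOC][3-38 FREE]
Op 5: b = realloc(b, 4) -> b = 0; heap: [0-3 ALLOC][4-38 FREE]
Op 6: b = realloc(b, 9) -> b = 0; heap: [0-8 ALLOC][9-38 FREE]
Op 7: b = realloc(b, 8) -> b = 0; heap: [0-7 ALLOC][8-38 FREE]
malloc(5): first-fit scan over [0-7 ALLOC][8-38 FREE] -> 8

Answer: 8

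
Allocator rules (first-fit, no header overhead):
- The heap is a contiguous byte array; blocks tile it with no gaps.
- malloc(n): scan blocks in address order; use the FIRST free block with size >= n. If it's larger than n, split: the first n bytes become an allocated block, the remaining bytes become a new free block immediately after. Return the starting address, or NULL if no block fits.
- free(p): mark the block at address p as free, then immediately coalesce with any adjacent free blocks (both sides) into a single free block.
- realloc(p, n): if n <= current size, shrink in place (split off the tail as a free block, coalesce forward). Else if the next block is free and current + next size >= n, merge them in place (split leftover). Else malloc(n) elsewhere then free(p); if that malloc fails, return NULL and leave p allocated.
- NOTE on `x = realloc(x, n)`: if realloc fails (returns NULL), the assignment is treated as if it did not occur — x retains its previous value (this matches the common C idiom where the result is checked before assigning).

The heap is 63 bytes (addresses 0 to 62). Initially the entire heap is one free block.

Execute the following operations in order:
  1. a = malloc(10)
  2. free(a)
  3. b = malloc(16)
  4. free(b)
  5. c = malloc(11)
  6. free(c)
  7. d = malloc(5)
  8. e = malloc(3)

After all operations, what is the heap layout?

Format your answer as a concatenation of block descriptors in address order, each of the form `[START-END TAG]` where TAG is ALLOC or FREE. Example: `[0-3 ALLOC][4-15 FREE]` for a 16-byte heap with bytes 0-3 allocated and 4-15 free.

Answer: [0-4 ALLOC][5-7 ALLOC][8-62 FREE]

Derivation:
Op 1: a = malloc(10) -> a = 0; heap: [0-9 ALLOC][10-62 FREE]
Op 2: free(a) -> (freed a); heap: [0-62 FREE]
Op 3: b = malloc(16) -> b = 0; heap: [0-15 ALLOC][16-62 FREE]
Op 4: free(b) -> (freed b); heap: [0-62 FREE]
Op 5: c = malloc(11) -> c = 0; heap: [0-10 ALLOC][11-62 FREE]
Op 6: free(c) -> (freed c); heap: [0-62 FREE]
Op 7: d = malloc(5) -> d = 0; heap: [0-4 ALLOC][5-62 FREE]
Op 8: e = malloc(3) -> e = 5; heap: [0-4 ALLOC][5-7 ALLOC][8-62 FREE]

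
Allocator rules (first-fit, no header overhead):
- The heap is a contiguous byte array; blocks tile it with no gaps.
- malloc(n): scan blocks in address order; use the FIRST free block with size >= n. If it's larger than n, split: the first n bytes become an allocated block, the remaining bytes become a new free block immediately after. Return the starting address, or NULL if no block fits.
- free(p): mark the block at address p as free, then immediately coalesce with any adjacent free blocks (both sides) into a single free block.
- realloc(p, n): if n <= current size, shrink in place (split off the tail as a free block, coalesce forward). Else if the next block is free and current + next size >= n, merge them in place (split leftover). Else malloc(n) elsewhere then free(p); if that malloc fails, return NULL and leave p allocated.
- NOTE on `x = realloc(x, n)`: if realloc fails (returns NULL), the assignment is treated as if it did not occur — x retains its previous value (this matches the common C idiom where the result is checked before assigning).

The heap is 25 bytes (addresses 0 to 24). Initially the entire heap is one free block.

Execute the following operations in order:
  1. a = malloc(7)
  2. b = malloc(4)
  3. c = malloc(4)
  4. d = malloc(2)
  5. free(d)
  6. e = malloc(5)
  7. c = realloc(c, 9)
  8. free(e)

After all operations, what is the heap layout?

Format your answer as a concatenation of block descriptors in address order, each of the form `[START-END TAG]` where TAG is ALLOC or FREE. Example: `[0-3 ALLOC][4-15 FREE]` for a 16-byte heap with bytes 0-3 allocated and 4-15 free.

Answer: [0-6 ALLOC][7-10 ALLOC][11-14 ALLOC][15-24 FREE]

Derivation:
Op 1: a = malloc(7) -> a = 0; heap: [0-6 ALLOC][7-24 FREE]
Op 2: b = malloc(4) -> b = 7; heap: [0-6 ALLOC][7-10 ALLOC][11-24 FREE]
Op 3: c = malloc(4) -> c = 11; heap: [0-6 ALLOC][7-10 ALLOC][11-14 ALLOC][15-24 FREE]
Op 4: d = malloc(2) -> d = 15; heap: [0-6 ALLOC][7-10 ALLOC][11-14 ALLOC][15-16 ALLOC][17-24 FREE]
Op 5: free(d) -> (freed d); heap: [0-6 ALLOC][7-10 ALLOC][11-14 ALLOC][15-24 FREE]
Op 6: e = malloc(5) -> e = 15; heap: [0-6 ALLOC][7-10 ALLOC][11-14 ALLOC][15-19 ALLOC][20-24 FREE]
Op 7: c = realloc(c, 9) -> NULL (c unchanged); heap: [0-6 ALLOC][7-10 ALLOC][11-14 ALLOC][15-19 ALLOC][20-24 FREE]
Op 8: free(e) -> (freed e); heap: [0-6 ALLOC][7-10 ALLOC][11-14 ALLOC][15-24 FREE]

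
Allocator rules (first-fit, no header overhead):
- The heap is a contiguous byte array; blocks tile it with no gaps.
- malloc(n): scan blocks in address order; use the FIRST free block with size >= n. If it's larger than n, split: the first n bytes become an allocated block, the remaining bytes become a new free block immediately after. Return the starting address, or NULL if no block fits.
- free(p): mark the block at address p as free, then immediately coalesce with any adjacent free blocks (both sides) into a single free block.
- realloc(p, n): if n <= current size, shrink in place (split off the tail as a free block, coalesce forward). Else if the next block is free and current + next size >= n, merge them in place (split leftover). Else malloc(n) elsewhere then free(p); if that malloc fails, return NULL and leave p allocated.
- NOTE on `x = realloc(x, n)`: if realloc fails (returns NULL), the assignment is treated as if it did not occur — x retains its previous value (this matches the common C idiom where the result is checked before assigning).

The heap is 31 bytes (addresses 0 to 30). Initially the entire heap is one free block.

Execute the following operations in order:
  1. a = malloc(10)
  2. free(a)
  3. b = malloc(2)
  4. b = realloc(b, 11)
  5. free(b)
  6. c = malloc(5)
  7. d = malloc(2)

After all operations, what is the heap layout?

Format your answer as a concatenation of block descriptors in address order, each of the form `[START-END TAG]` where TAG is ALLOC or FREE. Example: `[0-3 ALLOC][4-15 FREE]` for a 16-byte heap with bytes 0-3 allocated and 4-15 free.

Answer: [0-4 ALLOC][5-6 ALLOC][7-30 FREE]

Derivation:
Op 1: a = malloc(10) -> a = 0; heap: [0-9 ALLOC][10-30 FREE]
Op 2: free(a) -> (freed a); heap: [0-30 FREE]
Op 3: b = malloc(2) -> b = 0; heap: [0-1 ALLOC][2-30 FREE]
Op 4: b = realloc(b, 11) -> b = 0; heap: [0-10 ALLOC][11-30 FREE]
Op 5: free(b) -> (freed b); heap: [0-30 FREE]
Op 6: c = malloc(5) -> c = 0; heap: [0-4 ALLOC][5-30 FREE]
Op 7: d = malloc(2) -> d = 5; heap: [0-4 ALLOC][5-6 ALLOC][7-30 FREE]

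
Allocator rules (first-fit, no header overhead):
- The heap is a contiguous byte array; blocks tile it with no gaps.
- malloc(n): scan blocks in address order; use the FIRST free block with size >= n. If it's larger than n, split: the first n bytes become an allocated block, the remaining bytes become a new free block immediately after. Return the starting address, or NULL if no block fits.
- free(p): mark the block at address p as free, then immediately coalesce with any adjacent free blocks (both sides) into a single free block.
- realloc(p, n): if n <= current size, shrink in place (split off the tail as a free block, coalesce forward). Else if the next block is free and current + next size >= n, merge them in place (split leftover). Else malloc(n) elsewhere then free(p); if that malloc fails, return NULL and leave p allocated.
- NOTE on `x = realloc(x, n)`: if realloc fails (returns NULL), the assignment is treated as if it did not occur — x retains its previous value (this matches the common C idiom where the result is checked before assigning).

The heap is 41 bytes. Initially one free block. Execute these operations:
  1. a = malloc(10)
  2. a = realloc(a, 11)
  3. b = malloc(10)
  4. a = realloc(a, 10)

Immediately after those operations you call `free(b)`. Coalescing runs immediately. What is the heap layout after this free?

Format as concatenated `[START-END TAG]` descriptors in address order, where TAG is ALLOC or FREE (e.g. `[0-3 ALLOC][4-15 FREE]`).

Op 1: a = malloc(10) -> a = 0; heap: [0-9 ALLOC][10-40 FREE]
Op 2: a = realloc(a, 11) -> a = 0; heap: [0-10 ALLOC][11-40 FREE]
Op 3: b = malloc(10) -> b = 11; heap: [0-10 ALLOC][11-20 ALLOC][21-40 FREE]
Op 4: a = realloc(a, 10) -> a = 0; heap: [0-9 ALLOC][10-10 FREE][11-20 ALLOC][21-40 FREE]
free(b): b = 11 -> block [11-20 ALLOC]; mark free, coalesce with adjacent free neighbors -> [0-9 ALLOC][10-40 FREE]

Answer: [0-9 ALLOC][10-40 FREE]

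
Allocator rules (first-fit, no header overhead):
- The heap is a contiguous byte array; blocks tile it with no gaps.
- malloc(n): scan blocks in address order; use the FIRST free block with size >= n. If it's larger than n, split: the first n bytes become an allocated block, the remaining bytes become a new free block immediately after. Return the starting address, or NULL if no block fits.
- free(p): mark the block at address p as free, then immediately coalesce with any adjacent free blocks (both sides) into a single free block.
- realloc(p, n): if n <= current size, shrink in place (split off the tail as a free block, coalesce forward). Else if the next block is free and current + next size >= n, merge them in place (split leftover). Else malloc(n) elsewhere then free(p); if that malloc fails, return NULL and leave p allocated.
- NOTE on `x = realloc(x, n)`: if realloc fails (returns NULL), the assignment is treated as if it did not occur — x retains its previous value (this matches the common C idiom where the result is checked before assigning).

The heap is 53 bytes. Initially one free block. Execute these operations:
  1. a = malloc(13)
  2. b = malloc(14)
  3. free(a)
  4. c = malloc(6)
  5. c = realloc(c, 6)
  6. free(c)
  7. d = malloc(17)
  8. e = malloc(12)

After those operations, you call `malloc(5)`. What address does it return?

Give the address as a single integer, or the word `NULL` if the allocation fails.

Answer: 44

Derivation:
Op 1: a = malloc(13) -> a = 0; heap: [0-12 ALLOC][13-52 FREE]
Op 2: b = malloc(14) -> b = 13; heap: [0-12 ALLOC][13-26 ALLOC][27-52 FREE]
Op 3: free(a) -> (freed a); heap: [0-12 FREE][13-26 ALLOC][27-52 FREE]
Op 4: c = malloc(6) -> c = 0; heap: [0-5 ALLOC][6-12 FREE][13-26 ALLOC][27-52 FREE]
Op 5: c = realloc(c, 6) -> c = 0; heap: [0-5 ALLOC][6-12 FREE][13-26 ALLOC][27-52 FREE]
Op 6: free(c) -> (freed c); heap: [0-12 FREE][13-26 ALLOC][27-52 FREE]
Op 7: d = malloc(17) -> d = 27; heap: [0-12 FREE][13-26 ALLOC][27-43 ALLOC][44-52 FREE]
Op 8: e = malloc(12) -> e = 0; heap: [0-11 ALLOC][12-12 FREE][13-26 ALLOC][27-43 ALLOC][44-52 FREE]
malloc(5): first-fit scan over [0-11 ALLOC][12-12 FREE][13-26 ALLOC][27-43 ALLOC][44-52 FREE] -> 44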